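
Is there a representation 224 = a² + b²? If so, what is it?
Not possible

Factorization: 224 = 2^5 × 7
By Fermat: n is sum of two squares iff every prime p ≡ 3 (mod 4) appears to even power.
Prime(s) ≡ 3 (mod 4) with odd exponent: [(7, 1)]
Therefore 224 cannot be expressed as a² + b².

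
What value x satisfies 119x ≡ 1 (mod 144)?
23

gcd(119, 144) = 1, so the inverse exists.
Extended Euclidean algorithm on (144, 119):
144 = 1 × 119 + 25  ⟹  25 = (1)·144 + (-1)·119
119 = 4 × 25 + 19  ⟹  19 = (-4)·144 + (5)·119
25 = 1 × 19 + 6  ⟹  6 = (5)·144 + (-6)·119
19 = 3 × 6 + 1  ⟹  1 = (-19)·144 + (23)·119
So (23)·119 ≡ 1 (mod 144), i.e. 119^(-1) ≡ 23 (mod 144).
Check: 119 × 23 = 2737 ≡ 1 (mod 144)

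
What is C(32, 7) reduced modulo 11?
10

Using Lucas' theorem:
Write n=32 and k=7 in base 11:
n in base 11: [2, 10]
k in base 11: [0, 7]
C(32,7) mod 11 = ∏ C(n_i, k_i) mod 11
Digit binomials (mod 11): C(2,0) = 1; C(10,7) = 120 ≡ 10
Product: 1 × 10 = 10 ≡ 10 (mod 11)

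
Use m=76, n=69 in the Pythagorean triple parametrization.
(1015, 10488, 10537)

Euclid's formula: a = m² - n², b = 2mn, c = m² + n²
m = 76, n = 69
a = 76² - 69² = 5776 - 4761 = 1015
b = 2 × 76 × 69 = 10488
c = 76² + 69² = 5776 + 4761 = 10537
Verification: 1015² + 10488² = 1030225 + 109998144 = 111028369 = 10537² ✓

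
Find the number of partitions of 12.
77

p(n) counts ways to write n as a sum of positive integers (order ignored).
Euler's pentagonal recurrence: p(k) = p(k-1) + p(k-2) - p(k-5) - p(k-7) + p(k-12) + p(k-15) - ... (offsets j(3j∓1)/2, signs ++--, p(0)=1, p(<0)=0).
DP table for k = 0..11: p(0)=1, p(1)=1, p(2)=2, p(3)=3, p(4)=5, p(5)=7, p(6)=11, p(7)=15, p(8)=22, p(9)=30, p(10)=42, p(11)=56.
Final step: p(12) = p(11) + p(10) - p(7) - p(5) + p(0)
= 56 + 42 - 15 - 7 + 1
= 77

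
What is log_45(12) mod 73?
46

Baby-step giant-step with step n = ⌈√73⌉ = 9.
Baby steps 45^j mod 73 (j:value) for j=0..8: 0:1, 1:45, 2:54, 3:21, 4:69, 5:39, 6:3, 7:62, 8:16.
Giant-step multiplier: 45^(-9) ≡ 45^(72-9) = 45^63 ≡ 51 (mod 73).
Giant steps γ_i = 12·51^i mod 73: γ_0=12, γ_1=28, γ_2=41, γ_3=47, γ_4=61, γ_5=45 (in table at j=1).
x = i·n + j = 5·9 + 1 = 46.
Check: 45^46 ≡ 12 (mod 73).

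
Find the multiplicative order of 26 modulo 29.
28

29 is prime, so ord(26) divides φ(29) = 28.
Divisors of 28: 1, 2, 4, 7, 14, 28.
Repeated squaring: 26^1 ≡ 26, 26^2 ≡ 9, 26^4 ≡ 23, 26^8 ≡ 7, 26^16 ≡ 20 (mod 29).
Test 26^d mod 29 for each divisor d in increasing order:
26^1 ≡ 26
26^2 ≡ 9
26^4 ≡ 23
26^7 = 26^4·26^2·26^1 ≡ 17
26^14 = 26^8·26^4·26^2 ≡ 28
26^28 = 26^16·26^8·26^4 ≡ 1  ← first divisor giving 1
The order is 28.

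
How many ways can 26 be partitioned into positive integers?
2436

p(n) counts ways to write n as a sum of positive integers (order ignored).
Euler's pentagonal recurrence: p(k) = p(k-1) + p(k-2) - p(k-5) - p(k-7) + p(k-12) + p(k-15) - ... (offsets j(3j∓1)/2, signs ++--, p(0)=1, p(<0)=0).
DP table for k = 0..25: p(0)=1, p(1)=1, p(2)=2, p(3)=3, p(4)=5, p(5)=7, p(6)=11, p(7)=15, p(8)=22, p(9)=30, p(10)=42, p(11)=56, p(12)=77, p(13)=101, p(14)=135, p(15)=176, p(16)=231, p(17)=297, p(18)=385, p(19)=490, p(20)=627, p(21)=792, p(22)=1002, p(23)=1255, p(24)=1575, p(25)=1958.
Final step: p(26) = p(25) + p(24) - p(21) - p(19) + p(14) + p(11) - p(4) - p(0)
= 1958 + 1575 - 792 - 490 + 135 + 56 - 5 - 1
= 2436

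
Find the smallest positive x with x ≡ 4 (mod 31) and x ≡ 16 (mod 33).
841

Using Chinese Remainder Theorem:
M = 31 × 33 = 1023
M1 = 33, M2 = 31
y1 = 33^(-1) mod 31 = 16
y2 = 31^(-1) mod 33 = 16
x = (4×33×16 + 16×31×16) mod 1023 = 841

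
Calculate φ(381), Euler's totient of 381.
252

381 = 3 × 127
φ(n) = n × ∏(1 - 1/p) for each prime p dividing n
φ(381) = 381 × (1 - 1/3) × (1 - 1/127) = 252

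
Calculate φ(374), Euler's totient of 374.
160

374 = 2 × 11 × 17
φ(n) = n × ∏(1 - 1/p) for each prime p dividing n
φ(374) = 374 × (1 - 1/2) × (1 - 1/11) × (1 - 1/17) = 160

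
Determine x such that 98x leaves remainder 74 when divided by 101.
x ≡ 9 (mod 101)

gcd(98, 101) = 1, which divides 74, so solutions exist.
Find 98^(-1) mod 101 by the extended Euclidean algorithm:
101 = 1 × 98 + 3  ⟹  3 = (1)·101 + (-1)·98
98 = 32 × 3 + 2  ⟹  2 = (-32)·101 + (33)·98
3 = 1 × 2 + 1  ⟹  1 = (33)·101 + (-34)·98
So (-34)·98 ≡ 1 (mod 101), i.e. 98^(-1) ≡ -34 ≡ 67 (mod 101).
x ≡ 67 × 74 = 4958 ≡ 9 (mod 101).
Check: 98 × 9 = 882 ≡ 74 (mod 101).
Unique solution: x ≡ 9 (mod 101)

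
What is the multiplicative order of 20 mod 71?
7

71 is prime, so ord(20) divides φ(71) = 70.
Divisors of 70: 1, 2, 5, 7, 10, 14, 35, 70.
Repeated squaring: 20^1 ≡ 20, 20^2 ≡ 45, 20^4 ≡ 37, 20^8 ≡ 20, 20^16 ≡ 45, 20^32 ≡ 37, 20^64 ≡ 20 (mod 71).
Test 20^d mod 71 for each divisor d in increasing order:
20^1 ≡ 20
20^2 ≡ 45
20^5 = 20^4·20^1 ≡ 30
20^7 = 20^4·20^2·20^1 ≡ 1  ← first divisor giving 1
The order is 7.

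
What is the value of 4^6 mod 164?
160

Repeated squaring. Binary of 6 = 110.
4^1 ≡ 4 (mod 164); 4^2 ≡ 16 (mod 164); 4^4 ≡ 92 (mod 164)
4^6 = 4^2 × 4^4 ≡ 160 (mod 164)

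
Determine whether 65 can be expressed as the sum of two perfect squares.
1² + 8² (a=1, b=8)

Factorization: 65 = 5 × 13
By Fermat: n is sum of two squares iff every prime p ≡ 3 (mod 4) appears to even power.
All primes ≡ 3 (mod 4) appear to even power.
Search a = 0, 1, 2, … for 65 - a² a perfect square: first hit at a = 1: 65 - 1 = 64 = 8².
65 = 1² + 8² = 1 + 64 ✓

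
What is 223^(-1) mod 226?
75

gcd(223, 226) = 1, so the inverse exists.
Extended Euclidean algorithm on (226, 223):
226 = 1 × 223 + 3  ⟹  3 = (1)·226 + (-1)·223
223 = 74 × 3 + 1  ⟹  1 = (-74)·226 + (75)·223
So (75)·223 ≡ 1 (mod 226), i.e. 223^(-1) ≡ 75 (mod 226).
Check: 223 × 75 = 16725 ≡ 1 (mod 226)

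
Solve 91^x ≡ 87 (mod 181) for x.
76

Baby-step giant-step with step n = ⌈√181⌉ = 14.
Baby steps 91^j mod 181 (j:value) for j=0..13: 0:1, 1:91, 2:136, 3:68, 4:34, 5:17, 6:99, 7:140, 8:70, 9:35, 10:108, 11:54, 12:27, 13:104.
Giant-step multiplier: 91^(-14) ≡ 91^(180-14) = 91^166 ≡ 94 (mod 181).
Giant steps γ_i = 87·94^i mod 181: γ_0=87, γ_1=33, γ_2=25, γ_3=178, γ_4=80, γ_5=99 (in table at j=6).
x = i·n + j = 5·14 + 6 = 76.
Check: 91^76 ≡ 87 (mod 181).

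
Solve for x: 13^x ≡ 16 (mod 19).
8

Baby-step giant-step with step n = ⌈√19⌉ = 5.
Baby steps 13^j mod 19 (j:value) for j=0..4: 0:1, 1:13, 2:17, 3:12, 4:4.
Giant-step multiplier: 13^(-5) ≡ 13^(18-5) = 13^13 ≡ 15 (mod 19).
Giant steps γ_i = 16·15^i mod 19: γ_0=16, γ_1=12 (in table at j=3).
x = i·n + j = 1·5 + 3 = 8.
Check: 13^8 ≡ 16 (mod 19).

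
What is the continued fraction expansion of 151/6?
[25; 6]

Euclidean algorithm steps:
151 = 25 × 6 + 1
6 = 6 × 1 + 0
Continued fraction: [25; 6]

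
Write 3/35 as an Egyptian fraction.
1/12 + 1/420

Greedy algorithm:
3/35: ceiling(35/3) = 12, use 1/12
1/420: ceiling(420/1) = 420, use 1/420
Result: 3/35 = 1/12 + 1/420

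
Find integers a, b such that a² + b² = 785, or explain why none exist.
1² + 28² (a=1, b=28)

Factorization: 785 = 5 × 157
By Fermat: n is sum of two squares iff every prime p ≡ 3 (mod 4) appears to even power.
All primes ≡ 3 (mod 4) appear to even power.
Search a = 0, 1, 2, … for 785 - a² a perfect square: first hit at a = 1: 785 - 1 = 784 = 28².
785 = 1² + 28² = 1 + 784 ✓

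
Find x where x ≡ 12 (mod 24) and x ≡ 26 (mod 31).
708

Using Chinese Remainder Theorem:
M = 24 × 31 = 744
M1 = 31, M2 = 24
y1 = 31^(-1) mod 24 = 7
y2 = 24^(-1) mod 31 = 22
x = (12×31×7 + 26×24×22) mod 744 = 708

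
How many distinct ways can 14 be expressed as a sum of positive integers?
135

p(n) counts ways to write n as a sum of positive integers (order ignored).
Euler's pentagonal recurrence: p(k) = p(k-1) + p(k-2) - p(k-5) - p(k-7) + p(k-12) + p(k-15) - ... (offsets j(3j∓1)/2, signs ++--, p(0)=1, p(<0)=0).
DP table for k = 0..13: p(0)=1, p(1)=1, p(2)=2, p(3)=3, p(4)=5, p(5)=7, p(6)=11, p(7)=15, p(8)=22, p(9)=30, p(10)=42, p(11)=56, p(12)=77, p(13)=101.
Final step: p(14) = p(13) + p(12) - p(9) - p(7) + p(2)
= 101 + 77 - 30 - 15 + 2
= 135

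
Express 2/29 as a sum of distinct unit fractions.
1/15 + 1/435

Greedy algorithm:
2/29: ceiling(29/2) = 15, use 1/15
1/435: ceiling(435/1) = 435, use 1/435
Result: 2/29 = 1/15 + 1/435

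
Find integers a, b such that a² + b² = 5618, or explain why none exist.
17² + 73² (a=17, b=73)

Factorization: 5618 = 2 × 53^2
By Fermat: n is sum of two squares iff every prime p ≡ 3 (mod 4) appears to even power.
All primes ≡ 3 (mod 4) appear to even power.
Search a = 0, 1, 2, … for 5618 - a² a perfect square: first hit at a = 17: 5618 - 289 = 5329 = 73².
5618 = 17² + 73² = 289 + 5329 ✓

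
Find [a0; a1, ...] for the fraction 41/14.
[2; 1, 13]

Euclidean algorithm steps:
41 = 2 × 14 + 13
14 = 1 × 13 + 1
13 = 13 × 1 + 0
Continued fraction: [2; 1, 13]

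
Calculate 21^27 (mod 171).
18

Repeated squaring. Binary of 27 = 11011.
21^1 ≡ 21 (mod 171); 21^2 ≡ 99 (mod 171); 21^4 ≡ 54 (mod 171); 21^8 ≡ 9 (mod 171); 21^16 ≡ 81 (mod 171)
21^27 = 21^1 × 21^2 × 21^8 × 21^16 ≡ 18 (mod 171)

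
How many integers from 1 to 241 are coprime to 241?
240

241 = 241
φ(n) = n × ∏(1 - 1/p) for each prime p dividing n
φ(241) = 241 × (1 - 1/241) = 240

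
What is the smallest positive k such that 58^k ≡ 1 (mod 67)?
22

67 is prime, so ord(58) divides φ(67) = 66.
Divisors of 66: 1, 2, 3, 6, 11, 22, 33, 66.
Repeated squaring: 58^1 ≡ 58, 58^2 ≡ 14, 58^4 ≡ 62, 58^8 ≡ 25, 58^16 ≡ 22, 58^32 ≡ 15, 58^64 ≡ 24 (mod 67).
Test 58^d mod 67 for each divisor d in increasing order:
58^1 ≡ 58
58^2 ≡ 14
58^3 = 58^2·58^1 ≡ 8
58^6 = 58^4·58^2 ≡ 64
58^11 = 58^8·58^2·58^1 ≡ 66
58^22 = 58^16·58^4·58^2 ≡ 1  ← first divisor giving 1
The order is 22.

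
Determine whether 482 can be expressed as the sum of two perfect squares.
11² + 19² (a=11, b=19)

Factorization: 482 = 2 × 241
By Fermat: n is sum of two squares iff every prime p ≡ 3 (mod 4) appears to even power.
All primes ≡ 3 (mod 4) appear to even power.
Search a = 0, 1, 2, … for 482 - a² a perfect square: first hit at a = 11: 482 - 121 = 361 = 19².
482 = 11² + 19² = 121 + 361 ✓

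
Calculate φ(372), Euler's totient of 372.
120

372 = 2^2 × 3 × 31
φ(n) = n × ∏(1 - 1/p) for each prime p dividing n
φ(372) = 372 × (1 - 1/2) × (1 - 1/3) × (1 - 1/31) = 120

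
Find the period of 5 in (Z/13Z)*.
4

13 is prime, so ord(5) divides φ(13) = 12.
Divisors of 12: 1, 2, 3, 4, 6, 12.
Repeated squaring: 5^1 ≡ 5, 5^2 ≡ 12, 5^4 ≡ 1, 5^8 ≡ 1 (mod 13).
Test 5^d mod 13 for each divisor d in increasing order:
5^1 ≡ 5
5^2 ≡ 12
5^3 = 5^2·5^1 ≡ 8
5^4 ≡ 1  ← first divisor giving 1
The order is 4.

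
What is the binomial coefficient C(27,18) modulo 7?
3

Using Lucas' theorem:
Write n=27 and k=18 in base 7:
n in base 7: [3, 6]
k in base 7: [2, 4]
C(27,18) mod 7 = ∏ C(n_i, k_i) mod 7
Digit binomials (mod 7): C(3,2) = 3; C(6,4) = 15 ≡ 1
Product: 3 × 1 = 3 ≡ 3 (mod 7)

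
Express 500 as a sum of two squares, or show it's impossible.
4² + 22² (a=4, b=22)

Factorization: 500 = 2^2 × 5^3
By Fermat: n is sum of two squares iff every prime p ≡ 3 (mod 4) appears to even power.
All primes ≡ 3 (mod 4) appear to even power.
Search a = 0, 1, 2, … for 500 - a² a perfect square: first hit at a = 4: 500 - 16 = 484 = 22².
500 = 4² + 22² = 16 + 484 ✓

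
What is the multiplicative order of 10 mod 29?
28

29 is prime, so ord(10) divides φ(29) = 28.
Divisors of 28: 1, 2, 4, 7, 14, 28.
Repeated squaring: 10^1 ≡ 10, 10^2 ≡ 13, 10^4 ≡ 24, 10^8 ≡ 25, 10^16 ≡ 16 (mod 29).
Test 10^d mod 29 for each divisor d in increasing order:
10^1 ≡ 10
10^2 ≡ 13
10^4 ≡ 24
10^7 = 10^4·10^2·10^1 ≡ 17
10^14 = 10^8·10^4·10^2 ≡ 28
10^28 = 10^16·10^8·10^4 ≡ 1  ← first divisor giving 1
The order is 28.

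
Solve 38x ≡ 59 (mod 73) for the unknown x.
x ≡ 15 (mod 73)

gcd(38, 73) = 1, which divides 59, so solutions exist.
Find 38^(-1) mod 73 by the extended Euclidean algorithm:
73 = 1 × 38 + 35  ⟹  35 = (1)·73 + (-1)·38
38 = 1 × 35 + 3  ⟹  3 = (-1)·73 + (2)·38
35 = 11 × 3 + 2  ⟹  2 = (12)·73 + (-23)·38
3 = 1 × 2 + 1  ⟹  1 = (-13)·73 + (25)·38
So (25)·38 ≡ 1 (mod 73), i.e. 38^(-1) ≡ 25 (mod 73).
x ≡ 25 × 59 = 1475 ≡ 15 (mod 73).
Check: 38 × 15 = 570 ≡ 59 (mod 73).
Unique solution: x ≡ 15 (mod 73)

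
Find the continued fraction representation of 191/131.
[1; 2, 5, 2, 5]

Euclidean algorithm steps:
191 = 1 × 131 + 60
131 = 2 × 60 + 11
60 = 5 × 11 + 5
11 = 2 × 5 + 1
5 = 5 × 1 + 0
Continued fraction: [1; 2, 5, 2, 5]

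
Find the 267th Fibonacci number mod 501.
221

Matrix identity: Q^n = [[F_(n+1), F_n], [F_n, F_(n-1)]] with Q = [[1,1],[1,0]].
n = 267 = 100001011₂. Square-and-multiply, entries mod 501:
Q^1 = [[1,1],[1,0]]
Q^2 = (Q^1)² = [[2,1],[1,1]]
Q^4 = (Q^2)² = [[5,3],[3,2]]
Q^8 = (Q^4)² = [[34,21],[21,13]]
Q^16 = (Q^8)² = [[94,486],[486,109]]
Q^33 = (Q^16)²·Q = [[4,43],[43,462]]
Q^66 = (Q^33)² = [[362,499],[499,364]]
Q^133 = (Q^66)²·Q = [[338,287],[287,51]]
Q^267 = (Q^133)²·Q = [[141,221],[221,421]]
F_267 mod 501 = Q^267[0][1] = 221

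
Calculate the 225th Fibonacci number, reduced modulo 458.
2

Matrix identity: Q^n = [[F_(n+1), F_n], [F_n, F_(n-1)]] with Q = [[1,1],[1,0]].
n = 225 = 11100001₂. Square-and-multiply, entries mod 458:
Q^1 = [[1,1],[1,0]]
Q^3 = (Q^1)²·Q = [[3,2],[2,1]]
Q^7 = (Q^3)²·Q = [[21,13],[13,8]]
Q^14 = (Q^7)² = [[152,377],[377,233]]
Q^28 = (Q^14)² = [[353,417],[417,394]]
Q^56 = (Q^28)² = [[340,59],[59,281]]
Q^112 = (Q^56)² = [[1,457],[457,2]]
Q^225 = (Q^112)²·Q = [[457,2],[2,455]]
F_225 mod 458 = Q^225[0][1] = 2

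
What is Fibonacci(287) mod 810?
433

Matrix identity: Q^n = [[F_(n+1), F_n], [F_n, F_(n-1)]] with Q = [[1,1],[1,0]].
n = 287 = 100011111₂. Square-and-multiply, entries mod 810:
Q^1 = [[1,1],[1,0]]
Q^2 = (Q^1)² = [[2,1],[1,1]]
Q^4 = (Q^2)² = [[5,3],[3,2]]
Q^8 = (Q^4)² = [[34,21],[21,13]]
Q^17 = (Q^8)²·Q = [[154,787],[787,177]]
Q^35 = (Q^17)²·Q = [[432,755],[755,487]]
Q^71 = (Q^35)²·Q = [[594,109],[109,485]]
Q^143 = (Q^71)²·Q = [[378,217],[217,161]]
Q^287 = (Q^143)²·Q = [[756,433],[433,323]]
F_287 mod 810 = Q^287[0][1] = 433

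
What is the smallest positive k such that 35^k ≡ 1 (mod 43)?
7

43 is prime, so ord(35) divides φ(43) = 42.
Divisors of 42: 1, 2, 3, 6, 7, 14, 21, 42.
Repeated squaring: 35^1 ≡ 35, 35^2 ≡ 21, 35^4 ≡ 11, 35^8 ≡ 35, 35^16 ≡ 21, 35^32 ≡ 11 (mod 43).
Test 35^d mod 43 for each divisor d in increasing order:
35^1 ≡ 35
35^2 ≡ 21
35^3 = 35^2·35^1 ≡ 4
35^6 = 35^4·35^2 ≡ 16
35^7 = 35^4·35^2·35^1 ≡ 1  ← first divisor giving 1
The order is 7.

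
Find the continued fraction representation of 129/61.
[2; 8, 1, 2, 2]

Euclidean algorithm steps:
129 = 2 × 61 + 7
61 = 8 × 7 + 5
7 = 1 × 5 + 2
5 = 2 × 2 + 1
2 = 2 × 1 + 0
Continued fraction: [2; 8, 1, 2, 2]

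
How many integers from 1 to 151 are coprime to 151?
150

151 = 151
φ(n) = n × ∏(1 - 1/p) for each prime p dividing n
φ(151) = 151 × (1 - 1/151) = 150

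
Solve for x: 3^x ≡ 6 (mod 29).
18

Baby-step giant-step with step n = ⌈√29⌉ = 6.
Baby steps 3^j mod 29 (j:value) for j=0..5: 0:1, 1:3, 2:9, 3:27, 4:23, 5:11.
Giant-step multiplier: 3^(-6) ≡ 3^(28-6) = 3^22 ≡ 22 (mod 29).
Giant steps γ_i = 6·22^i mod 29: γ_0=6, γ_1=16, γ_2=4, γ_3=1 (in table at j=0).
x = i·n + j = 3·6 + 0 = 18.
Check: 3^18 ≡ 6 (mod 29).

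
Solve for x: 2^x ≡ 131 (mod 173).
37

Baby-step giant-step with step n = ⌈√173⌉ = 14.
Baby steps 2^j mod 173 (j:value) for j=0..13: 0:1, 1:2, 2:4, 3:8, 4:16, 5:32, 6:64, 7:128, 8:83, 9:166, 10:159, 11:145, 12:117, 13:61.
Giant-step multiplier: 2^(-14) ≡ 2^(172-14) = 2^158 ≡ 78 (mod 173).
Giant steps γ_i = 131·78^i mod 173: γ_0=131, γ_1=11, γ_2=166 (in table at j=9).
x = i·n + j = 2·14 + 9 = 37.
Check: 2^37 ≡ 131 (mod 173).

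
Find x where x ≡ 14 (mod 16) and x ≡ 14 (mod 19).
14

Using Chinese Remainder Theorem:
M = 16 × 19 = 304
M1 = 19, M2 = 16
y1 = 19^(-1) mod 16 = 11
y2 = 16^(-1) mod 19 = 6
x = (14×19×11 + 14×16×6) mod 304 = 14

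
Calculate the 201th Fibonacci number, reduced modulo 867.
202

Matrix identity: Q^n = [[F_(n+1), F_n], [F_n, F_(n-1)]] with Q = [[1,1],[1,0]].
n = 201 = 11001001₂. Square-and-multiply, entries mod 867:
Q^1 = [[1,1],[1,0]]
Q^3 = (Q^1)²·Q = [[3,2],[2,1]]
Q^6 = (Q^3)² = [[13,8],[8,5]]
Q^12 = (Q^6)² = [[233,144],[144,89]]
Q^25 = (Q^12)²·Q = [[13,463],[463,417]]
Q^50 = (Q^25)² = [[389,547],[547,709]]
Q^100 = (Q^50)² = [[557,642],[642,782]]
Q^201 = (Q^100)²·Q = [[643,202],[202,441]]
F_201 mod 867 = Q^201[0][1] = 202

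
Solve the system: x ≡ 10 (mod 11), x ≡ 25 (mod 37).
395

Using Chinese Remainder Theorem:
M = 11 × 37 = 407
M1 = 37, M2 = 11
y1 = 37^(-1) mod 11 = 3
y2 = 11^(-1) mod 37 = 27
x = (10×37×3 + 25×11×27) mod 407 = 395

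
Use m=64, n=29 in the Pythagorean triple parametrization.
(3255, 3712, 4937)

Euclid's formula: a = m² - n², b = 2mn, c = m² + n²
m = 64, n = 29
a = 64² - 29² = 4096 - 841 = 3255
b = 2 × 64 × 29 = 3712
c = 64² + 29² = 4096 + 841 = 4937
Verification: 3255² + 3712² = 10595025 + 13778944 = 24373969 = 4937² ✓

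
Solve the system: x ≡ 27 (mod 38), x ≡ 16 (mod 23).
407

Using Chinese Remainder Theorem:
M = 38 × 23 = 874
M1 = 23, M2 = 38
y1 = 23^(-1) mod 38 = 5
y2 = 38^(-1) mod 23 = 20
x = (27×23×5 + 16×38×20) mod 874 = 407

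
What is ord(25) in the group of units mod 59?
29

59 is prime, so ord(25) divides φ(59) = 58.
Divisors of 58: 1, 2, 29, 58.
Repeated squaring: 25^1 ≡ 25, 25^2 ≡ 35, 25^4 ≡ 45, 25^8 ≡ 19, 25^16 ≡ 7, 25^32 ≡ 49 (mod 59).
Test 25^d mod 59 for each divisor d in increasing order:
25^1 ≡ 25
25^2 ≡ 35
25^29 = 25^16·25^8·25^4·25^1 ≡ 1  ← first divisor giving 1
The order is 29.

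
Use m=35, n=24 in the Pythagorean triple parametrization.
(649, 1680, 1801)

Euclid's formula: a = m² - n², b = 2mn, c = m² + n²
m = 35, n = 24
a = 35² - 24² = 1225 - 576 = 649
b = 2 × 35 × 24 = 1680
c = 35² + 24² = 1225 + 576 = 1801
Verification: 649² + 1680² = 421201 + 2822400 = 3243601 = 1801² ✓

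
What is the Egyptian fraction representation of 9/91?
1/11 + 1/126 + 1/18018

Greedy algorithm:
9/91: ceiling(91/9) = 11, use 1/11
8/1001: ceiling(1001/8) = 126, use 1/126
1/18018: ceiling(18018/1) = 18018, use 1/18018
Result: 9/91 = 1/11 + 1/126 + 1/18018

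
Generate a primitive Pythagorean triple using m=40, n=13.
(1431, 1040, 1769)

Euclid's formula: a = m² - n², b = 2mn, c = m² + n²
m = 40, n = 13
a = 40² - 13² = 1600 - 169 = 1431
b = 2 × 40 × 13 = 1040
c = 40² + 13² = 1600 + 169 = 1769
Verification: 1431² + 1040² = 2047761 + 1081600 = 3129361 = 1769² ✓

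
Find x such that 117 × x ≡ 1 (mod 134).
63

gcd(117, 134) = 1, so the inverse exists.
Extended Euclidean algorithm on (134, 117):
134 = 1 × 117 + 17  ⟹  17 = (1)·134 + (-1)·117
117 = 6 × 17 + 15  ⟹  15 = (-6)·134 + (7)·117
17 = 1 × 15 + 2  ⟹  2 = (7)·134 + (-8)·117
15 = 7 × 2 + 1  ⟹  1 = (-55)·134 + (63)·117
So (63)·117 ≡ 1 (mod 134), i.e. 117^(-1) ≡ 63 (mod 134).
Check: 117 × 63 = 7371 ≡ 1 (mod 134)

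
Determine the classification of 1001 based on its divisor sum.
deficient

Proper divisors of 1001: sum = 1 + 7 + 11 + 13 + 77 + 91 + 143 = 343
Since 343 < 1001, 1001 is deficient.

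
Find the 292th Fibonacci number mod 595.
479

Matrix identity: Q^n = [[F_(n+1), F_n], [F_n, F_(n-1)]] with Q = [[1,1],[1,0]].
n = 292 = 100100100₂. Square-and-multiply, entries mod 595:
Q^1 = [[1,1],[1,0]]
Q^2 = (Q^1)² = [[2,1],[1,1]]
Q^4 = (Q^2)² = [[5,3],[3,2]]
Q^9 = (Q^4)²·Q = [[55,34],[34,21]]
Q^18 = (Q^9)² = [[16,204],[204,407]]
Q^36 = (Q^18)² = [[222,17],[17,205]]
Q^73 = (Q^36)²·Q = [[307,188],[188,119]]
Q^146 = (Q^73)² = [[478,358],[358,120]]
Q^292 = (Q^146)² = [[243,479],[479,359]]
F_292 mod 595 = Q^292[0][1] = 479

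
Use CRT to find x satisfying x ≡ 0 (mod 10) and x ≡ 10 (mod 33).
10

Using Chinese Remainder Theorem:
M = 10 × 33 = 330
M1 = 33, M2 = 10
y1 = 33^(-1) mod 10 = 7
y2 = 10^(-1) mod 33 = 10
x = (0×33×7 + 10×10×10) mod 330 = 10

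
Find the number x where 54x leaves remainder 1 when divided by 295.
224

gcd(54, 295) = 1, so the inverse exists.
Extended Euclidean algorithm on (295, 54):
295 = 5 × 54 + 25  ⟹  25 = (1)·295 + (-5)·54
54 = 2 × 25 + 4  ⟹  4 = (-2)·295 + (11)·54
25 = 6 × 4 + 1  ⟹  1 = (13)·295 + (-71)·54
So (-71)·54 ≡ 1 (mod 295), i.e. 54^(-1) ≡ -71 ≡ 224 (mod 295).
Check: 54 × 224 = 12096 ≡ 1 (mod 295)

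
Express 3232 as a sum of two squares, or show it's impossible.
36² + 44² (a=36, b=44)

Factorization: 3232 = 2^5 × 101
By Fermat: n is sum of two squares iff every prime p ≡ 3 (mod 4) appears to even power.
All primes ≡ 3 (mod 4) appear to even power.
Search a = 0, 1, 2, … for 3232 - a² a perfect square: first hit at a = 36: 3232 - 1296 = 1936 = 44².
3232 = 36² + 44² = 1296 + 1936 ✓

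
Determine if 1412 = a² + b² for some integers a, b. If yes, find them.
16² + 34² (a=16, b=34)

Factorization: 1412 = 2^2 × 353
By Fermat: n is sum of two squares iff every prime p ≡ 3 (mod 4) appears to even power.
All primes ≡ 3 (mod 4) appear to even power.
Search a = 0, 1, 2, … for 1412 - a² a perfect square: first hit at a = 16: 1412 - 256 = 1156 = 34².
1412 = 16² + 34² = 256 + 1156 ✓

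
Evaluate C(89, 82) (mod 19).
6

Using Lucas' theorem:
Write n=89 and k=82 in base 19:
n in base 19: [4, 13]
k in base 19: [4, 6]
C(89,82) mod 19 = ∏ C(n_i, k_i) mod 19
Digit binomials (mod 19): C(4,4) = 1; C(13,6) = 1716 ≡ 6
Product: 1 × 6 = 6 ≡ 6 (mod 19)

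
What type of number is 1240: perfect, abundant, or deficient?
abundant

Proper divisors of 1240: sum = 1 + 2 + 4 + 5 + 8 + 10 + 20 + 31 + 40 + 62 + 124 + 155 + 248 + 310 + 620 = 1640
Since 1640 > 1240, 1240 is abundant.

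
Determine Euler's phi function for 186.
60

186 = 2 × 3 × 31
φ(n) = n × ∏(1 - 1/p) for each prime p dividing n
φ(186) = 186 × (1 - 1/2) × (1 - 1/3) × (1 - 1/31) = 60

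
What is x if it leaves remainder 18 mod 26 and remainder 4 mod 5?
44

Using Chinese Remainder Theorem:
M = 26 × 5 = 130
M1 = 5, M2 = 26
y1 = 5^(-1) mod 26 = 21
y2 = 26^(-1) mod 5 = 1
x = (18×5×21 + 4×26×1) mod 130 = 44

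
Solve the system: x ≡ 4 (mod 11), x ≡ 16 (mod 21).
37

Using Chinese Remainder Theorem:
M = 11 × 21 = 231
M1 = 21, M2 = 11
y1 = 21^(-1) mod 11 = 10
y2 = 11^(-1) mod 21 = 2
x = (4×21×10 + 16×11×2) mod 231 = 37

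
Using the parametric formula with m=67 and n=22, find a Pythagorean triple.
(4005, 2948, 4973)

Euclid's formula: a = m² - n², b = 2mn, c = m² + n²
m = 67, n = 22
a = 67² - 22² = 4489 - 484 = 4005
b = 2 × 67 × 22 = 2948
c = 67² + 22² = 4489 + 484 = 4973
Verification: 4005² + 2948² = 16040025 + 8690704 = 24730729 = 4973² ✓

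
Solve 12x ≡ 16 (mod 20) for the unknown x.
x ≡ 3 (mod 5)

gcd(12, 20) = 4, which divides 16, so solutions exist.
Divide through by 4: 3x ≡ 4 (mod 5).
Find 3^(-1) mod 5 by the extended Euclidean algorithm:
5 = 1 × 3 + 2  ⟹  2 = (1)·5 + (-1)·3
3 = 1 × 2 + 1  ⟹  1 = (-1)·5 + (2)·3
So (2)·3 ≡ 1 (mod 5), i.e. 3^(-1) ≡ 2 (mod 5).
x ≡ 2 × 4 = 8 ≡ 3 (mod 5).
Check: 12 × 3 = 36 ≡ 16 (mod 20).
x ≡ 3 (mod 5), giving 4 solutions mod 20.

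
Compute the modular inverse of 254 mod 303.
68

gcd(254, 303) = 1, so the inverse exists.
Extended Euclidean algorithm on (303, 254):
303 = 1 × 254 + 49  ⟹  49 = (1)·303 + (-1)·254
254 = 5 × 49 + 9  ⟹  9 = (-5)·303 + (6)·254
49 = 5 × 9 + 4  ⟹  4 = (26)·303 + (-31)·254
9 = 2 × 4 + 1  ⟹  1 = (-57)·303 + (68)·254
So (68)·254 ≡ 1 (mod 303), i.e. 254^(-1) ≡ 68 (mod 303).
Check: 254 × 68 = 17272 ≡ 1 (mod 303)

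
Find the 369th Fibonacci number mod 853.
638

Matrix identity: Q^n = [[F_(n+1), F_n], [F_n, F_(n-1)]] with Q = [[1,1],[1,0]].
n = 369 = 101110001₂. Square-and-multiply, entries mod 853:
Q^1 = [[1,1],[1,0]]
Q^2 = (Q^1)² = [[2,1],[1,1]]
Q^5 = (Q^2)²·Q = [[8,5],[5,3]]
Q^11 = (Q^5)²·Q = [[144,89],[89,55]]
Q^23 = (Q^11)²·Q = [[306,508],[508,651]]
Q^46 = (Q^23)² = [[264,799],[799,318]]
Q^92 = (Q^46)² = [[107,133],[133,827]]
Q^184 = (Q^92)² = [[136,537],[537,452]]
Q^369 = (Q^184)²·Q = [[784,638],[638,146]]
F_369 mod 853 = Q^369[0][1] = 638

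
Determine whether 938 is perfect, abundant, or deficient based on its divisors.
deficient

Proper divisors of 938: sum = 1 + 2 + 7 + 14 + 67 + 134 + 469 = 694
Since 694 < 938, 938 is deficient.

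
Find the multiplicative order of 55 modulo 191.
38

191 is prime, so ord(55) divides φ(191) = 190.
Divisors of 190: 1, 2, 5, 10, 19, 38, 95, 190.
Repeated squaring: 55^1 ≡ 55, 55^2 ≡ 160, 55^4 ≡ 6, 55^8 ≡ 36, 55^16 ≡ 150, 55^32 ≡ 153, 55^64 ≡ 107, 55^128 ≡ 180 (mod 191).
Test 55^d mod 191 for each divisor d in increasing order:
55^1 ≡ 55
55^2 ≡ 160
55^5 = 55^4·55^1 ≡ 139
55^10 = 55^8·55^2 ≡ 30
55^19 = 55^16·55^2·55^1 ≡ 190
55^38 = 55^32·55^4·55^2 ≡ 1  ← first divisor giving 1
The order is 38.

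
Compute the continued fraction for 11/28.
[0; 2, 1, 1, 5]

Euclidean algorithm steps:
11 = 0 × 28 + 11
28 = 2 × 11 + 6
11 = 1 × 6 + 5
6 = 1 × 5 + 1
5 = 5 × 1 + 0
Continued fraction: [0; 2, 1, 1, 5]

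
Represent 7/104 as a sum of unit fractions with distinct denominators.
1/15 + 1/1560

Greedy algorithm:
7/104: ceiling(104/7) = 15, use 1/15
1/1560: ceiling(1560/1) = 1560, use 1/1560
Result: 7/104 = 1/15 + 1/1560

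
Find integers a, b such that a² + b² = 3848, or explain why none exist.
2² + 62² (a=2, b=62)

Factorization: 3848 = 2^3 × 13 × 37
By Fermat: n is sum of two squares iff every prime p ≡ 3 (mod 4) appears to even power.
All primes ≡ 3 (mod 4) appear to even power.
Search a = 0, 1, 2, … for 3848 - a² a perfect square: first hit at a = 2: 3848 - 4 = 3844 = 62².
3848 = 2² + 62² = 4 + 3844 ✓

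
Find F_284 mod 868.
501

Matrix identity: Q^n = [[F_(n+1), F_n], [F_n, F_(n-1)]] with Q = [[1,1],[1,0]].
n = 284 = 100011100₂. Square-and-multiply, entries mod 868:
Q^1 = [[1,1],[1,0]]
Q^2 = (Q^1)² = [[2,1],[1,1]]
Q^4 = (Q^2)² = [[5,3],[3,2]]
Q^8 = (Q^4)² = [[34,21],[21,13]]
Q^17 = (Q^8)²·Q = [[848,729],[729,119]]
Q^35 = (Q^17)²·Q = [[752,625],[625,127]]
Q^71 = (Q^35)²·Q = [[392,461],[461,799]]
Q^142 = (Q^71)² = [[757,475],[475,282]]
Q^284 = (Q^142)² = [[114,501],[501,481]]
F_284 mod 868 = Q^284[0][1] = 501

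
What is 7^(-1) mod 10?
3

gcd(7, 10) = 1, so the inverse exists.
Extended Euclidean algorithm on (10, 7):
10 = 1 × 7 + 3  ⟹  3 = (1)·10 + (-1)·7
7 = 2 × 3 + 1  ⟹  1 = (-2)·10 + (3)·7
So (3)·7 ≡ 1 (mod 10), i.e. 7^(-1) ≡ 3 (mod 10).
Check: 7 × 3 = 21 ≡ 1 (mod 10)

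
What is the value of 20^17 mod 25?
0

Repeated squaring. Binary of 17 = 10001.
20^1 ≡ 20 (mod 25); 20^2 ≡ 0 (mod 25); 20^4 ≡ 0 (mod 25); 20^8 ≡ 0 (mod 25); 20^16 ≡ 0 (mod 25)
20^17 = 20^1 × 20^16 ≡ 0 (mod 25)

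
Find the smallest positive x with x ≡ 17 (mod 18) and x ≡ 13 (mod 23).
197

Using Chinese Remainder Theorem:
M = 18 × 23 = 414
M1 = 23, M2 = 18
y1 = 23^(-1) mod 18 = 11
y2 = 18^(-1) mod 23 = 9
x = (17×23×11 + 13×18×9) mod 414 = 197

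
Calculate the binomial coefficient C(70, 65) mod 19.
14

Using Lucas' theorem:
Write n=70 and k=65 in base 19:
n in base 19: [3, 13]
k in base 19: [3, 8]
C(70,65) mod 19 = ∏ C(n_i, k_i) mod 19
Digit binomials (mod 19): C(3,3) = 1; C(13,8) = 1287 ≡ 14
Product: 1 × 14 = 14 ≡ 14 (mod 19)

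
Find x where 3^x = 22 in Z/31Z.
17

Baby-step giant-step with step n = ⌈√31⌉ = 6.
Baby steps 3^j mod 31 (j:value) for j=0..5: 0:1, 1:3, 2:9, 3:27, 4:19, 5:26.
Giant-step multiplier: 3^(-6) ≡ 3^(30-6) = 3^24 ≡ 2 (mod 31).
Giant steps γ_i = 22·2^i mod 31: γ_0=22, γ_1=13, γ_2=26 (in table at j=5).
x = i·n + j = 2·6 + 5 = 17.
Check: 3^17 ≡ 22 (mod 31).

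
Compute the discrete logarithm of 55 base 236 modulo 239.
18

Baby-step giant-step with step n = ⌈√239⌉ = 16.
Baby steps 236^j mod 239 (j:value) for j=0..15: 0:1, 1:236, 2:9, 3:212, 4:81, 5:235, 6:12, 7:203, 8:108, 9:154, 10:16, 11:191, 12:144, 13:46, 14:101, 15:175.
Giant-step multiplier: 236^(-16) ≡ 236^(238-16) = 236^222 ≡ 61 (mod 239).
Giant steps γ_i = 55·61^i mod 239: γ_0=55, γ_1=9 (in table at j=2).
x = i·n + j = 1·16 + 2 = 18.
Check: 236^18 ≡ 55 (mod 239).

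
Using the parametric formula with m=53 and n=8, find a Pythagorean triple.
(2745, 848, 2873)

Euclid's formula: a = m² - n², b = 2mn, c = m² + n²
m = 53, n = 8
a = 53² - 8² = 2809 - 64 = 2745
b = 2 × 53 × 8 = 848
c = 53² + 8² = 2809 + 64 = 2873
Verification: 2745² + 848² = 7535025 + 719104 = 8254129 = 2873² ✓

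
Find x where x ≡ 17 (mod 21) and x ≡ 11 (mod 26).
479

Using Chinese Remainder Theorem:
M = 21 × 26 = 546
M1 = 26, M2 = 21
y1 = 26^(-1) mod 21 = 17
y2 = 21^(-1) mod 26 = 5
x = (17×26×17 + 11×21×5) mod 546 = 479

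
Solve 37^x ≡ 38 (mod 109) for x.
48

Baby-step giant-step with step n = ⌈√109⌉ = 11.
Baby steps 37^j mod 109 (j:value) for j=0..10: 0:1, 1:37, 2:61, 3:77, 4:15, 5:10, 6:43, 7:65, 8:7, 9:41, 10:100.
Giant-step multiplier: 37^(-11) ≡ 37^(108-11) = 37^97 ≡ 18 (mod 109).
Giant steps γ_i = 38·18^i mod 109: γ_0=38, γ_1=30, γ_2=104, γ_3=19, γ_4=15 (in table at j=4).
x = i·n + j = 4·11 + 4 = 48.
Check: 37^48 ≡ 38 (mod 109).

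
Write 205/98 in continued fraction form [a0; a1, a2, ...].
[2; 10, 1, 8]

Euclidean algorithm steps:
205 = 2 × 98 + 9
98 = 10 × 9 + 8
9 = 1 × 8 + 1
8 = 8 × 1 + 0
Continued fraction: [2; 10, 1, 8]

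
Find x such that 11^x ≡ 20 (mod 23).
3

Baby-step giant-step with step n = ⌈√23⌉ = 5.
Baby steps 11^j mod 23 (j:value) for j=0..4: 0:1, 1:11, 2:6, 3:20, 4:13.
h = 20 is already in the table at j=3, so x = 3.
Check: 11^3 ≡ 20 (mod 23).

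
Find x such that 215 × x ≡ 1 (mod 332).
227

gcd(215, 332) = 1, so the inverse exists.
Extended Euclidean algorithm on (332, 215):
332 = 1 × 215 + 117  ⟹  117 = (1)·332 + (-1)·215
215 = 1 × 117 + 98  ⟹  98 = (-1)·332 + (2)·215
117 = 1 × 98 + 19  ⟹  19 = (2)·332 + (-3)·215
98 = 5 × 19 + 3  ⟹  3 = (-11)·332 + (17)·215
19 = 6 × 3 + 1  ⟹  1 = (68)·332 + (-105)·215
So (-105)·215 ≡ 1 (mod 332), i.e. 215^(-1) ≡ -105 ≡ 227 (mod 332).
Check: 215 × 227 = 48805 ≡ 1 (mod 332)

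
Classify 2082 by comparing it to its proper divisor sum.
abundant

Proper divisors of 2082: sum = 1 + 2 + 3 + 6 + 347 + 694 + 1041 = 2094
Since 2094 > 2082, 2082 is abundant.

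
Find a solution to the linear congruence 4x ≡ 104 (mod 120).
x ≡ 26 (mod 30)

gcd(4, 120) = 4, which divides 104, so solutions exist.
Divide through by 4: x ≡ 26 (mod 30).
The coefficient of x is now 1, so x ≡ 26 (mod 30).
Check: 4 × 26 = 104 ≡ 104 (mod 120).
x ≡ 26 (mod 30), giving 4 solutions mod 120.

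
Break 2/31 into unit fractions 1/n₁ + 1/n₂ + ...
1/16 + 1/496

Greedy algorithm:
2/31: ceiling(31/2) = 16, use 1/16
1/496: ceiling(496/1) = 496, use 1/496
Result: 2/31 = 1/16 + 1/496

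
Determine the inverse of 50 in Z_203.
134

gcd(50, 203) = 1, so the inverse exists.
Extended Euclidean algorithm on (203, 50):
203 = 4 × 50 + 3  ⟹  3 = (1)·203 + (-4)·50
50 = 16 × 3 + 2  ⟹  2 = (-16)·203 + (65)·50
3 = 1 × 2 + 1  ⟹  1 = (17)·203 + (-69)·50
So (-69)·50 ≡ 1 (mod 203), i.e. 50^(-1) ≡ -69 ≡ 134 (mod 203).
Check: 50 × 134 = 6700 ≡ 1 (mod 203)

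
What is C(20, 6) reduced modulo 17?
0

Using Lucas' theorem:
Write n=20 and k=6 in base 17:
n in base 17: [1, 3]
k in base 17: [0, 6]
C(20,6) mod 17 = ∏ C(n_i, k_i) mod 17
Digit binomials (mod 17): C(1,0) = 1; C(3,6) = 0 (k_i > n_i)
Product: 1 × 0 = 0 ≡ 0 (mod 17)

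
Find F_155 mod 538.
83

Matrix identity: Q^n = [[F_(n+1), F_n], [F_n, F_(n-1)]] with Q = [[1,1],[1,0]].
n = 155 = 10011011₂. Square-and-multiply, entries mod 538:
Q^1 = [[1,1],[1,0]]
Q^2 = (Q^1)² = [[2,1],[1,1]]
Q^4 = (Q^2)² = [[5,3],[3,2]]
Q^9 = (Q^4)²·Q = [[55,34],[34,21]]
Q^19 = (Q^9)²·Q = [[309,415],[415,432]]
Q^38 = (Q^19)² = [[320,317],[317,3]]
Q^77 = (Q^38)²·Q = [[234,63],[63,171]]
Q^155 = (Q^77)²·Q = [[312,83],[83,229]]
F_155 mod 538 = Q^155[0][1] = 83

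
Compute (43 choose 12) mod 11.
8

Using Lucas' theorem:
Write n=43 and k=12 in base 11:
n in base 11: [3, 10]
k in base 11: [1, 1]
C(43,12) mod 11 = ∏ C(n_i, k_i) mod 11
Digit binomials (mod 11): C(3,1) = 3; C(10,1) = 10
Product: 3 × 10 = 30 ≡ 8 (mod 11)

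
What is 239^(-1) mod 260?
99

gcd(239, 260) = 1, so the inverse exists.
Extended Euclidean algorithm on (260, 239):
260 = 1 × 239 + 21  ⟹  21 = (1)·260 + (-1)·239
239 = 11 × 21 + 8  ⟹  8 = (-11)·260 + (12)·239
21 = 2 × 8 + 5  ⟹  5 = (23)·260 + (-25)·239
8 = 1 × 5 + 3  ⟹  3 = (-34)·260 + (37)·239
5 = 1 × 3 + 2  ⟹  2 = (57)·260 + (-62)·239
3 = 1 × 2 + 1  ⟹  1 = (-91)·260 + (99)·239
So (99)·239 ≡ 1 (mod 260), i.e. 239^(-1) ≡ 99 (mod 260).
Check: 239 × 99 = 23661 ≡ 1 (mod 260)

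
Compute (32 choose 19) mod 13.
2

Using Lucas' theorem:
Write n=32 and k=19 in base 13:
n in base 13: [2, 6]
k in base 13: [1, 6]
C(32,19) mod 13 = ∏ C(n_i, k_i) mod 13
Digit binomials (mod 13): C(2,1) = 2; C(6,6) = 1
Product: 2 × 1 = 2 ≡ 2 (mod 13)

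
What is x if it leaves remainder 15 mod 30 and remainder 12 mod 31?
105

Using Chinese Remainder Theorem:
M = 30 × 31 = 930
M1 = 31, M2 = 30
y1 = 31^(-1) mod 30 = 1
y2 = 30^(-1) mod 31 = 30
x = (15×31×1 + 12×30×30) mod 930 = 105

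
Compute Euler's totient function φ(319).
280

319 = 11 × 29
φ(n) = n × ∏(1 - 1/p) for each prime p dividing n
φ(319) = 319 × (1 - 1/11) × (1 - 1/29) = 280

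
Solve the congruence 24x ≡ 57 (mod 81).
x ≡ 26 (mod 27)

gcd(24, 81) = 3, which divides 57, so solutions exist.
Divide through by 3: 8x ≡ 19 (mod 27).
Find 8^(-1) mod 27 by the extended Euclidean algorithm:
27 = 3 × 8 + 3  ⟹  3 = (1)·27 + (-3)·8
8 = 2 × 3 + 2  ⟹  2 = (-2)·27 + (7)·8
3 = 1 × 2 + 1  ⟹  1 = (3)·27 + (-10)·8
So (-10)·8 ≡ 1 (mod 27), i.e. 8^(-1) ≡ -10 ≡ 17 (mod 27).
x ≡ 17 × 19 = 323 ≡ 26 (mod 27).
Check: 24 × 26 = 624 ≡ 57 (mod 81).
x ≡ 26 (mod 27), giving 3 solutions mod 81.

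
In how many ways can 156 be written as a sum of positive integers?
73232243759

p(n) counts ways to write n as a sum of positive integers (order ignored).
Euler's pentagonal recurrence: p(k) = p(k-1) + p(k-2) - p(k-5) - p(k-7) + p(k-12) + p(k-15) - ... (offsets j(3j∓1)/2, signs ++--, p(0)=1, p(<0)=0).
DP table for k = 0..155: p(0)=1, p(1)=1, p(2)=2, p(3)=3, p(4)=5, p(5)=7, p(6)=11, p(7)=15, p(8)=22, p(9)=30, p(10)=42, p(11)=56, p(12)=77, p(13)=101, p(14)=135, p(15)=176, p(16)=231, p(17)=297, p(18)=385, p(19)=490, p(20)=627, p(21)=792, p(22)=1002, p(23)=1255, p(24)=1575, p(25)=1958, p(26)=2436, p(27)=3010, p(28)=3718, p(29)=4565, p(30)=5604, p(31)=6842, p(32)=8349, p(33)=10143, p(34)=12310, p(35)=14883, p(36)=17977, p(37)=21637, p(38)=26015, p(39)=31185, p(40)=37338, p(41)=44583, p(42)=53174, p(43)=63261, p(44)=75175, p(45)=89134, p(46)=105558, p(47)=124754, p(48)=147273, p(49)=173525, p(50)=204226, p(51)=239943, p(52)=281589, p(53)=329931, p(54)=386155, p(55)=451276, p(56)=526823, p(57)=614154, p(58)=715220, p(59)=831820, p(60)=966467, p(61)=1121505, p(62)=1300156, p(63)=1505499, p(64)=1741630, p(65)=2012558, p(66)=2323520, p(67)=2679689, p(68)=3087735, p(69)=3554345, p(70)=4087968, p(71)=4697205, p(72)=5392783, p(73)=6185689, p(74)=7089500, p(75)=8118264, p(76)=9289091, p(77)=10619863, p(78)=12132164, p(79)=13848650, p(80)=15796476, p(81)=18004327, p(82)=20506255, p(83)=23338469, p(84)=26543660, p(85)=30167357, p(86)=34262962, p(87)=38887673, p(88)=44108109, p(89)=49995925, p(90)=56634173, p(91)=64112359, p(92)=72533807, p(93)=82010177, p(94)=92669720, p(95)=104651419, p(96)=118114304, p(97)=133230930, p(98)=150198136, p(99)=169229875, p(100)=190569292, p(101)=214481126, p(102)=241265379, p(103)=271248950, p(104)=304801365, p(105)=342325709, p(106)=384276336, p(107)=431149389, p(108)=483502844, p(109)=541946240, p(110)=607163746, p(111)=679903203, p(112)=761002156, p(113)=851376628, p(114)=952050665, p(115)=1064144451, p(116)=1188908248, p(117)=1327710076, p(118)=1482074143, p(119)=1653668665, p(120)=1844349560, p(121)=2056148051, p(122)=2291320912, p(123)=2552338241, p(124)=2841940500, p(125)=3163127352, p(126)=3519222692, p(127)=3913864295, p(128)=4351078600, p(129)=4835271870, p(130)=5371315400, p(131)=5964539504, p(132)=6620830889, p(133)=7346629512, p(134)=8149040695, p(135)=9035836076, p(136)=10015581680, p(137)=11097645016, p(138)=12292341831, p(139)=13610949895, p(140)=15065878135, p(141)=16670689208, p(142)=18440293320, p(143)=20390982757, p(144)=22540654445, p(145)=24908858009, p(146)=27517052599, p(147)=30388671978, p(148)=33549419497, p(149)=37027355200, p(150)=40853235313, p(151)=45060624582, p(152)=49686288421, p(153)=54770336324, p(154)=60356673280, p(155)=66493182097.
Final step: p(156) = p(155) + p(154) - p(151) - p(149) + p(144) + p(141) - p(134) - p(130) + p(121) + p(116) - p(105) - p(99) + p(86) + p(79) - p(64) - p(56) + p(39) + p(30) - p(11) - p(1)
= 66493182097 + 60356673280 - 45060624582 - 37027355200 + 22540654445 + 16670689208 - 8149040695 - 5371315400 + 2056148051 + 1188908248 - 342325709 - 169229875 + 34262962 + 13848650 - 1741630 - 526823 + 31185 + 5604 - 56 - 1
= 73232243759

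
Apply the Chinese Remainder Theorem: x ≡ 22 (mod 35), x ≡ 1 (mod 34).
477

Using Chinese Remainder Theorem:
M = 35 × 34 = 1190
M1 = 34, M2 = 35
y1 = 34^(-1) mod 35 = 34
y2 = 35^(-1) mod 34 = 1
x = (22×34×34 + 1×35×1) mod 1190 = 477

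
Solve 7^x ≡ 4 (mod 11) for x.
6

Baby-step giant-step with step n = ⌈√11⌉ = 4.
Baby steps 7^j mod 11 (j:value) for j=0..3: 0:1, 1:7, 2:5, 3:2.
Giant-step multiplier: 7^(-4) ≡ 7^(10-4) = 7^6 ≡ 4 (mod 11).
Giant steps γ_i = 4·4^i mod 11: γ_0=4, γ_1=5 (in table at j=2).
x = i·n + j = 1·4 + 2 = 6.
Check: 7^6 ≡ 4 (mod 11).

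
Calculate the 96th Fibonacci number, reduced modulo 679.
98

Matrix identity: Q^n = [[F_(n+1), F_n], [F_n, F_(n-1)]] with Q = [[1,1],[1,0]].
n = 96 = 1100000₂. Square-and-multiply, entries mod 679:
Q^1 = [[1,1],[1,0]]
Q^3 = (Q^1)²·Q = [[3,2],[2,1]]
Q^6 = (Q^3)² = [[13,8],[8,5]]
Q^12 = (Q^6)² = [[233,144],[144,89]]
Q^24 = (Q^12)² = [[335,196],[196,139]]
Q^48 = (Q^24)² = [[582,560],[560,22]]
Q^96 = (Q^48)² = [[484,98],[98,386]]
F_96 mod 679 = Q^96[0][1] = 98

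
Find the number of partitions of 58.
715220

p(n) counts ways to write n as a sum of positive integers (order ignored).
Euler's pentagonal recurrence: p(k) = p(k-1) + p(k-2) - p(k-5) - p(k-7) + p(k-12) + p(k-15) - ... (offsets j(3j∓1)/2, signs ++--, p(0)=1, p(<0)=0).
DP table for k = 0..57: p(0)=1, p(1)=1, p(2)=2, p(3)=3, p(4)=5, p(5)=7, p(6)=11, p(7)=15, p(8)=22, p(9)=30, p(10)=42, p(11)=56, p(12)=77, p(13)=101, p(14)=135, p(15)=176, p(16)=231, p(17)=297, p(18)=385, p(19)=490, p(20)=627, p(21)=792, p(22)=1002, p(23)=1255, p(24)=1575, p(25)=1958, p(26)=2436, p(27)=3010, p(28)=3718, p(29)=4565, p(30)=5604, p(31)=6842, p(32)=8349, p(33)=10143, p(34)=12310, p(35)=14883, p(36)=17977, p(37)=21637, p(38)=26015, p(39)=31185, p(40)=37338, p(41)=44583, p(42)=53174, p(43)=63261, p(44)=75175, p(45)=89134, p(46)=105558, p(47)=124754, p(48)=147273, p(49)=173525, p(50)=204226, p(51)=239943, p(52)=281589, p(53)=329931, p(54)=386155, p(55)=451276, p(56)=526823, p(57)=614154.
Final step: p(58) = p(57) + p(56) - p(53) - p(51) + p(46) + p(43) - p(36) - p(32) + p(23) + p(18) - p(7) - p(1)
= 614154 + 526823 - 329931 - 239943 + 105558 + 63261 - 17977 - 8349 + 1255 + 385 - 15 - 1
= 715220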